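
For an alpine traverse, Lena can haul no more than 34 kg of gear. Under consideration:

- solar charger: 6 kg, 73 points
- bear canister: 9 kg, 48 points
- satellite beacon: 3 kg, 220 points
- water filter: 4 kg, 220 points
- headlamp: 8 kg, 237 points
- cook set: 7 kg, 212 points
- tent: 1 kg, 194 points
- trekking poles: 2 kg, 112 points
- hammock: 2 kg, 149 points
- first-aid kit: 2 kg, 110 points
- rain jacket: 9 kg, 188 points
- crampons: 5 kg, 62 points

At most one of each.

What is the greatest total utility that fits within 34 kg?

Density check — tent 194.00, hammock 74.50, satellite beacon 73.33 are the best per kg.
Satellite beacon + water filter + headlamp + cook set + tent + trekking poles + hammock + first-aid kit + crampons uses 34 of the 34 kg and totals 1516.
Next best is satellite beacon + water filter + headlamp + cook set + tent + trekking poles + hammock + first-aid kit at 1454 (29 kg) — short by 62.

1516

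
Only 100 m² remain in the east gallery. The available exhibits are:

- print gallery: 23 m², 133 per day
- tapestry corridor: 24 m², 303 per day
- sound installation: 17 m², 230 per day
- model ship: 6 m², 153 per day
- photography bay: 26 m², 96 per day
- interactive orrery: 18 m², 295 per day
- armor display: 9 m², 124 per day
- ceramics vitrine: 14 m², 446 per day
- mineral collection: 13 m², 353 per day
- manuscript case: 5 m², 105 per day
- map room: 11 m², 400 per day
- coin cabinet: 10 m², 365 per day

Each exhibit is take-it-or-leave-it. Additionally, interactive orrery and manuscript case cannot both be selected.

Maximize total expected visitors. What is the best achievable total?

2366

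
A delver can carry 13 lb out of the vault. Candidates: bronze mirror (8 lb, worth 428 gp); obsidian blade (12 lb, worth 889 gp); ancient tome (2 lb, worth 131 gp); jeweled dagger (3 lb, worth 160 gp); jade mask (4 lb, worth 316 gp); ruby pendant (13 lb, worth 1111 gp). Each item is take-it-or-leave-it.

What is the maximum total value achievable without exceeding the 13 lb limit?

The ratio ordering already packs tightly: ruby pendant, 13 lb, 1111.
That's the maximum — no swap from here does better than 1111.

1111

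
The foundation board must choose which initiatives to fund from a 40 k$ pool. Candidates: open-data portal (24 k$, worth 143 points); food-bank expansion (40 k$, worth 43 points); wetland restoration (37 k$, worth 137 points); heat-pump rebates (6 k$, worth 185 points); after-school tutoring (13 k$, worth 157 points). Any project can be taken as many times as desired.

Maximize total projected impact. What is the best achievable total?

1110

Best packing: 6×heat-pump rebates — 36 k$, 1110 total.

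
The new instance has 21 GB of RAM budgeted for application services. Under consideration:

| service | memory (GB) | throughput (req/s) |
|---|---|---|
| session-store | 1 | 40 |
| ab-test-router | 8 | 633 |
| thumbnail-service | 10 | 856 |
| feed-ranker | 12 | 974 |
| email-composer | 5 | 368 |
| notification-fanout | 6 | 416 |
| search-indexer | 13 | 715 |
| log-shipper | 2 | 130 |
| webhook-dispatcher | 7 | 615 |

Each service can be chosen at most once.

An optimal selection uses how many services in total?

3

The maximum throughput within 21 GB is 1719.
One optimal bundle: feed-ranker + log-shipper + webhook-dispatcher (21 GB).
Every optimal selection uses 3 services.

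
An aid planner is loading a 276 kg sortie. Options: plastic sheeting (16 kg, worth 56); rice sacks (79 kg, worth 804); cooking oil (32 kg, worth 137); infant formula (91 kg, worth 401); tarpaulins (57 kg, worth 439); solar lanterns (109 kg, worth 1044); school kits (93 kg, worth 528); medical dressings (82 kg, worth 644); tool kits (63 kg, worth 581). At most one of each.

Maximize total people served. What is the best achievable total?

A density-first pass picks plastic sheeting + rice sacks + solar lanterns + tool kits — 2485 at 267 kg.
Replace plastic sheeting and tool kits with medical dressings: the trade gains 7 net, giving 2492 at 270 kg.
No other feasible combination exceeds 2492.

2492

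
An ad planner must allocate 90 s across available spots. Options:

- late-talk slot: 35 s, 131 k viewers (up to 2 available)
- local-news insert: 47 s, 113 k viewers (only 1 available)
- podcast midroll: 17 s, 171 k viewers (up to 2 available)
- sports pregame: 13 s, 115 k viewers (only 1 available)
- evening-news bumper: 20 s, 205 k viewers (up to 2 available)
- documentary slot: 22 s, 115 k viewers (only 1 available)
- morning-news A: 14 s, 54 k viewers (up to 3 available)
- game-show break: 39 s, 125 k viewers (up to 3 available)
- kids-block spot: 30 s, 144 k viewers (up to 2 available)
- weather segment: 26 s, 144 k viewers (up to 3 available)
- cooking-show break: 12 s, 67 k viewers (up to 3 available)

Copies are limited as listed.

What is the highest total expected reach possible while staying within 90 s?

867

Ranking by ratio (expected reach/s): evening-news bumper 10.25, podcast midroll 10.06, sports pregame 8.85.
Taking 2×podcast midroll + sports pregame + 2×evening-news bumper: 87 s used, 867 in expected reach.
That's the maximum — no swap from here does better than 867.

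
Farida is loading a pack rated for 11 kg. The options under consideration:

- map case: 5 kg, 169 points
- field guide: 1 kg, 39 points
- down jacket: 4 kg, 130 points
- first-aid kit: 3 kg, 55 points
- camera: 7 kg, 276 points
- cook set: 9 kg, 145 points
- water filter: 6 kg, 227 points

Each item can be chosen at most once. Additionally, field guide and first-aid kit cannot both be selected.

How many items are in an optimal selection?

2

Optimal total is 406.
For example down jacket + camera achieves it, using 11 kg.
All optima have 2 items.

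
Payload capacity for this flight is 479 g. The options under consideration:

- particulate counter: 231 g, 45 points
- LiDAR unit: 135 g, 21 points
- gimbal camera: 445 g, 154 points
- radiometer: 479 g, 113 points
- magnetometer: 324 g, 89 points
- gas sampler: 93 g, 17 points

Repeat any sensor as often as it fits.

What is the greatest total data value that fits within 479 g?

154

Best packing: gimbal camera — 445 g, 154 total.
Nothing else within 479 g beats 154.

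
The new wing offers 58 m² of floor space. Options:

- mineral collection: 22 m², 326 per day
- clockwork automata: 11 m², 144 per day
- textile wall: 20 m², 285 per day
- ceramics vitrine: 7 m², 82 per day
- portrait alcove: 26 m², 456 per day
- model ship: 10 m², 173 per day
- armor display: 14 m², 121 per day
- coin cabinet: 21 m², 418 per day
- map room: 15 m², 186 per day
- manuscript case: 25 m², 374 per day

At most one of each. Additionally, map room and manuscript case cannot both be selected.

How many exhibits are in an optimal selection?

3

The maximum expected visitors within 58 m² is 1047.
For example portrait alcove + model ship + coin cabinet achieves it, using 57 m².
All optima have 3 exhibits.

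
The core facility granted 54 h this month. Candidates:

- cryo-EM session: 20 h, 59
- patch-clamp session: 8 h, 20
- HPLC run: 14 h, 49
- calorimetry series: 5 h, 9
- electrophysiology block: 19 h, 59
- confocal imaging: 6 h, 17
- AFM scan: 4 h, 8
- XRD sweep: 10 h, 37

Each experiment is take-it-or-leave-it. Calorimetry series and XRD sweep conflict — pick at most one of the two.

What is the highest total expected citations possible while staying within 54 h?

Density check — XRD sweep 3.70, HPLC run 3.50, electrophysiology block 3.11 are the best per h.
Cryo-EM session + HPLC run + confocal imaging + AFM scan + XRD sweep uses 54 of the 54 h and totals 170.

170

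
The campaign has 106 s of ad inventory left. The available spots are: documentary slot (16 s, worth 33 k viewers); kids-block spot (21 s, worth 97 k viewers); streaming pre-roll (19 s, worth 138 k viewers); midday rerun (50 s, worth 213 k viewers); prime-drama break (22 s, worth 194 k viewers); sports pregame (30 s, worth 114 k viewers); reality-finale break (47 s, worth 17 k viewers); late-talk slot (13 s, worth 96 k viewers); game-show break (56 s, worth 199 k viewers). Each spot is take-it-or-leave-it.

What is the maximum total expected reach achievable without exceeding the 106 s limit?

By expected reach per s: prime-drama break 8.82, late-talk slot 7.38, streaming pre-roll 7.26, kids-block spot 4.62 lead.
Taking the top-ratio spots first gives kids-block spot + streaming pre-roll + prime-drama break + sports pregame + late-talk slot for 639 (105 s).
Dropping kids-block spot and sports pregame frees 51 s; slotting in midday rerun (50 s) lifts the total to 641 at 104 s.
Runner-up kids-block spot + streaming pre-roll + prime-drama break + sports pregame + late-talk slot tops out at 639.

641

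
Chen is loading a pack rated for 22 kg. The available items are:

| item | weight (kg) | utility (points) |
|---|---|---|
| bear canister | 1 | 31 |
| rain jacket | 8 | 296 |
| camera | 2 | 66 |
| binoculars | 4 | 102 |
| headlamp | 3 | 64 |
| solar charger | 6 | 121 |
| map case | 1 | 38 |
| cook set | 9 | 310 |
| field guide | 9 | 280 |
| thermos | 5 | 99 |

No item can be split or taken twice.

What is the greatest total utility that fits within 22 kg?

746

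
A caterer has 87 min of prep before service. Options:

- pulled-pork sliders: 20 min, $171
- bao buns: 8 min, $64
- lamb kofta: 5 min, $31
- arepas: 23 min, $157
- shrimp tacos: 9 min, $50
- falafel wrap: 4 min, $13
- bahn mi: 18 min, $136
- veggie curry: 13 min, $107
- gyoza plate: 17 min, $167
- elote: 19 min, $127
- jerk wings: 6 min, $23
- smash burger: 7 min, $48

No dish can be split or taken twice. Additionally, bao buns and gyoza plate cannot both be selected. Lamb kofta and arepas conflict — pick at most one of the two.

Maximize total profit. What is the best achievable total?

708

Pulled-pork sliders + bahn mi + veggie curry + gyoza plate + elote uses 87 of the 87 min and totals 708.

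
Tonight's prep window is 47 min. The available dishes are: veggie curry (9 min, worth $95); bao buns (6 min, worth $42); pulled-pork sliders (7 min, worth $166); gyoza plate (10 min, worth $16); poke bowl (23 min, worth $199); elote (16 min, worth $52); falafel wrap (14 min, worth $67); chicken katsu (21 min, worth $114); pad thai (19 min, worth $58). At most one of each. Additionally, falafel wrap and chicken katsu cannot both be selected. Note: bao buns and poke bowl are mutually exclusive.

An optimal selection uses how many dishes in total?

Best achievable profit is 460.
veggie curry + pulled-pork sliders + poke bowl hits 460 at 39 min.
Every optimal selection uses 3 dishes.

3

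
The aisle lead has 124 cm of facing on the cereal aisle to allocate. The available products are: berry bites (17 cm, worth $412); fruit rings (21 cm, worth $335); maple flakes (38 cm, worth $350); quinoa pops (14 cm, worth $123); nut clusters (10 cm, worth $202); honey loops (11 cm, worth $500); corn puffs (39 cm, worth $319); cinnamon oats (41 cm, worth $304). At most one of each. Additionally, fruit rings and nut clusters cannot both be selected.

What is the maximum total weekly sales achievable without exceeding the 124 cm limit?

1783

Berry bites + maple flakes + nut clusters + honey loops + corn puffs uses 115 of the 124 cm and totals 1783.
Nothing else feasible within 124 cm beats 1783.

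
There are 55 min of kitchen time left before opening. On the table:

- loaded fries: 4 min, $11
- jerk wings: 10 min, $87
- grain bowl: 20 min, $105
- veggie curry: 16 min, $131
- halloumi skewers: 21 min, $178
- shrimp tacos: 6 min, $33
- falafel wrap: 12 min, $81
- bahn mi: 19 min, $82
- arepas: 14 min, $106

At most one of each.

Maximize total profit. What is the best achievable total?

429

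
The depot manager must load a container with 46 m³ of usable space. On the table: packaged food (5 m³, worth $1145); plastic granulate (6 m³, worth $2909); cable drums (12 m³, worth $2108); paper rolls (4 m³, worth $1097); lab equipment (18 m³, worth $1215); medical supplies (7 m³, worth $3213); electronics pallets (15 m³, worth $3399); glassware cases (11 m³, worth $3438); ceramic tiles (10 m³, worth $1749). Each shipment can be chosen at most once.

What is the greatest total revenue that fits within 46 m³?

14104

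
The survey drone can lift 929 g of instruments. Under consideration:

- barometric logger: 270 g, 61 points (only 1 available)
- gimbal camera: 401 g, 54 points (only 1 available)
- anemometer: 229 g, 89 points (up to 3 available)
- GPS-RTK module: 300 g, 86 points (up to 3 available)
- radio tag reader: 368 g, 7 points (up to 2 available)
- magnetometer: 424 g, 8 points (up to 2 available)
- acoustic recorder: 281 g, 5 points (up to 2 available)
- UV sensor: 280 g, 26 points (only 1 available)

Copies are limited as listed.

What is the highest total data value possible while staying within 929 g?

267

3×anemometer uses 687 of the 929 g and totals 267.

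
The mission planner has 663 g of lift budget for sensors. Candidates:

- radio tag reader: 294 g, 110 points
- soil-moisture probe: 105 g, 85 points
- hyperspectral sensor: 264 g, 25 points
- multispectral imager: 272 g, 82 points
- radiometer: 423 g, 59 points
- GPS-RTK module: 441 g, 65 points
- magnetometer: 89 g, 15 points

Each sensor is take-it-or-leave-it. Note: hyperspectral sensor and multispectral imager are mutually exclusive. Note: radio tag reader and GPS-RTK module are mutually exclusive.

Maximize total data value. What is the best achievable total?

By data value per g: soil-moisture probe 0.81, radio tag reader 0.37, multispectral imager 0.30, magnetometer 0.17 lead.
Greedy by ratio would take radio tag reader + soil-moisture probe + magnetometer: 488 g used, total 210.
The 89 g tied up in magnetometer is better spent on hyperspectral sensor — total rises to 220 (663 g).

220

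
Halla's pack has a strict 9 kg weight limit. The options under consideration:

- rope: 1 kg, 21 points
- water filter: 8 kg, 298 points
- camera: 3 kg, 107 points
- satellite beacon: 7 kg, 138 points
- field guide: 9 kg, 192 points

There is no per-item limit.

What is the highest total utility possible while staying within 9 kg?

321

Taking the top-ratio items first gives rope + water filter for 319 (9 kg).
The 9 kg tied up in rope and water filter is better spent on 3×camera — total rises to 321 (9 kg).
No other feasible combination exceeds 321.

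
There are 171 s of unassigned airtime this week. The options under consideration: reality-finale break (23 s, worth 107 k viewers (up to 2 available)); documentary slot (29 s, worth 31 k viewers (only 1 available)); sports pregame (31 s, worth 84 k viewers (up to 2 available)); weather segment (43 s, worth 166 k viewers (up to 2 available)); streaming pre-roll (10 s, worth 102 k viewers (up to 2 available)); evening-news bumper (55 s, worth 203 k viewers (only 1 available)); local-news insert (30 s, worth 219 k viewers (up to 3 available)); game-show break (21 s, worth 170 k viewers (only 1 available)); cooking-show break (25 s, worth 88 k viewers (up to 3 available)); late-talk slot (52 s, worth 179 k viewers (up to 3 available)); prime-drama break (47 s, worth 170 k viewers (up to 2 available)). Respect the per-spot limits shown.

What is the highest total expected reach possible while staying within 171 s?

Taking the top-ratio spots first gives reality-finale break + 2×streaming pre-roll + 3×local-news insert + game-show break for 1138 (154 s).
The 10 s tied up in streaming pre-roll is better spent on reality-finale break — total rises to 1143 (167 s).
That's the maximum — no swap from here does better than 1143.

1143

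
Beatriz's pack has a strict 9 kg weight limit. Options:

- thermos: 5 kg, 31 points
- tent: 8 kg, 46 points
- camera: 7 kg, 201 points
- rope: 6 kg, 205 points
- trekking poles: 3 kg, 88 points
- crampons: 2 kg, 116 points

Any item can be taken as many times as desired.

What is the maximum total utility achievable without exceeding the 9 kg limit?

Best packing: 4×crampons — 8 kg, 464 total.
No other feasible combination exceeds 464.

464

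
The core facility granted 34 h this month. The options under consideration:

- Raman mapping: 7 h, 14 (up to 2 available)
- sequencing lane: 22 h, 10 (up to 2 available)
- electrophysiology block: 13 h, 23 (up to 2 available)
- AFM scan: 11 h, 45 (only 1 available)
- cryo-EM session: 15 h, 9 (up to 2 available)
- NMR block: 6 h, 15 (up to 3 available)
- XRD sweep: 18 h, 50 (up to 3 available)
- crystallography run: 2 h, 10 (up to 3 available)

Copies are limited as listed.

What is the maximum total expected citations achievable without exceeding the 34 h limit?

115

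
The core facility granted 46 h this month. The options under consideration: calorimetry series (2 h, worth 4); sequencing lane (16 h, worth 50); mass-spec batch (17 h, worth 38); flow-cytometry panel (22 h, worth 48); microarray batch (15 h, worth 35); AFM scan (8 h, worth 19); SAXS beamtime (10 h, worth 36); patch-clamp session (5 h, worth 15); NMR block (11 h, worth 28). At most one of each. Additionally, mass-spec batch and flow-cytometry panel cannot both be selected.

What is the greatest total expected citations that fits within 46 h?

136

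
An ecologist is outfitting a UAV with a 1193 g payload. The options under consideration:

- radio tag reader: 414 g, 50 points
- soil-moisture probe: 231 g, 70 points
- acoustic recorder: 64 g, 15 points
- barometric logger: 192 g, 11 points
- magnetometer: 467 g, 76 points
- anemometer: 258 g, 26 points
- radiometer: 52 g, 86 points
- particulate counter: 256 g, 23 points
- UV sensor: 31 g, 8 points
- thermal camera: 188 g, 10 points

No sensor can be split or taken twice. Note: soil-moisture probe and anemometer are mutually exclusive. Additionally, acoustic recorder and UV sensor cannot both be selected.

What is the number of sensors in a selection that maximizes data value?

Best achievable data value is 282.
One optimal bundle: radio tag reader + soil-moisture probe + magnetometer + radiometer (1164 g).
All optima have 4 sensors.

4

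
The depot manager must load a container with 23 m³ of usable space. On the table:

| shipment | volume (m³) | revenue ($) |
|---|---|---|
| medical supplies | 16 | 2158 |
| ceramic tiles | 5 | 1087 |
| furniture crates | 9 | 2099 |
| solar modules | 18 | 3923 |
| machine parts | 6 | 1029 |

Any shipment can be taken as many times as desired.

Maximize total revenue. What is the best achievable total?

Taking ceramic tiles + 2×furniture crates: 23 m³ used, 5285 in revenue.
No other feasible combination exceeds 5285.

5285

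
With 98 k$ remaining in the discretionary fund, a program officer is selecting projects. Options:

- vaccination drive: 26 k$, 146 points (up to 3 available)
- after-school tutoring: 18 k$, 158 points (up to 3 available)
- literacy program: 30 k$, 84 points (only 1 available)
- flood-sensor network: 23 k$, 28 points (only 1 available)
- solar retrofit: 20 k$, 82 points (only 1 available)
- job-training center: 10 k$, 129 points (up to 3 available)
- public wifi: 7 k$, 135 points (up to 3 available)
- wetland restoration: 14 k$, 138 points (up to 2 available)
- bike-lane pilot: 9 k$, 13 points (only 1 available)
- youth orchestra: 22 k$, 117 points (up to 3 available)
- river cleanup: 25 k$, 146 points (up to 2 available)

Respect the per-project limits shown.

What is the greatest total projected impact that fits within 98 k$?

1226

Best packing: after-school tutoring + 3×job-training center + 3×public wifi + 2×wetland restoration — 97 k$, 1226 total.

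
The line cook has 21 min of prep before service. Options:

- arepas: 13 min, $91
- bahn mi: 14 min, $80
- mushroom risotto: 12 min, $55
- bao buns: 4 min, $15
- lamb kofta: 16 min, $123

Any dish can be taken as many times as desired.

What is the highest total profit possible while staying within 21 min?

Best packing: bao buns + lamb kofta — 20 min, 138 total.

138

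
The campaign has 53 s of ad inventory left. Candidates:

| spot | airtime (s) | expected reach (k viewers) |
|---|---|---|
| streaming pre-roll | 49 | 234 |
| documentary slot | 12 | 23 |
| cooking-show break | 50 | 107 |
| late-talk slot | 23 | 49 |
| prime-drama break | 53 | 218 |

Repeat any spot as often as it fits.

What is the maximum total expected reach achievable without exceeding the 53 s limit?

234

Streaming pre-roll uses 49 of the 53 s and totals 234.
Every other selection either busts 53 s or fails to beat 234.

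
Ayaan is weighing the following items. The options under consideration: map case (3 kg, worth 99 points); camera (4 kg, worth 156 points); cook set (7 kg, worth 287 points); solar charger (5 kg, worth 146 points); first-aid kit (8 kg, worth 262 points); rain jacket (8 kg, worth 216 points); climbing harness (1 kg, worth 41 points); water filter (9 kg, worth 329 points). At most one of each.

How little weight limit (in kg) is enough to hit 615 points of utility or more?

Look for the lowest-weight combination reaching 615.
cook set + water filter reaches 616 using 16 kg.
Below 16 kg the best achievable stays under 615.

16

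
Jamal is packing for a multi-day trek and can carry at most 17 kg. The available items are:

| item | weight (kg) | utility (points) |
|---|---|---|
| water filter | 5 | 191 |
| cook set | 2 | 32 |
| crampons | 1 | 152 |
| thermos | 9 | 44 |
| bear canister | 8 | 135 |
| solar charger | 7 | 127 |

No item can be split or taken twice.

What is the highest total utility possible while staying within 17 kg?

Greedy by ratio would take water filter + cook set + crampons + solar charger: 15 kg used, total 502.
Replace solar charger with bear canister: the trade gains 8 net, giving 510 at 16 kg.
Runner-up water filter + cook set + crampons + solar charger tops out at 502.

510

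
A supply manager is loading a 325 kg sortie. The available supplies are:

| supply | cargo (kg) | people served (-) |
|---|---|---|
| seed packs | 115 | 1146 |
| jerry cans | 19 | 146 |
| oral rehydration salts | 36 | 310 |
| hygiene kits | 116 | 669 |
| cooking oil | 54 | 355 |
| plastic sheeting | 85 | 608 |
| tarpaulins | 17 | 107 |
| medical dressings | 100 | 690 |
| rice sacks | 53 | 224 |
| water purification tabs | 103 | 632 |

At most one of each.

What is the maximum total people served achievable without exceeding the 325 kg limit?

Filling by ratio: seed packs + jerry cans + oral rehydration salts + cooking oil + plastic sheeting for 2565, with 16 kg left unused.
Dropping plastic sheeting frees 85 kg; slotting in medical dressings (100 kg) lifts the total to 2647 at 324 kg.

2647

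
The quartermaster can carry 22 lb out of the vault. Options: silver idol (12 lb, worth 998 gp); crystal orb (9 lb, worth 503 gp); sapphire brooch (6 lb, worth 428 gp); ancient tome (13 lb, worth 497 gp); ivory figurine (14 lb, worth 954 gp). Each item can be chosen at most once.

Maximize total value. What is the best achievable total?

1501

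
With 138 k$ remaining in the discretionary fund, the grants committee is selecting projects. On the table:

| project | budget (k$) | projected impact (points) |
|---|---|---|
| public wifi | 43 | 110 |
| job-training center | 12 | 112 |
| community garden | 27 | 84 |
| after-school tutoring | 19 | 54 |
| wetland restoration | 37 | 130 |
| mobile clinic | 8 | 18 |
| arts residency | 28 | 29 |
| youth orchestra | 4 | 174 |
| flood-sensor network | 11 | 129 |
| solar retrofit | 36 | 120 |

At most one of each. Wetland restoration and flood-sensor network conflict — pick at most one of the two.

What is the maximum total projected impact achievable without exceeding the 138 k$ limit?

By projected impact per k$: youth orchestra 43.50, flood-sensor network 11.73, job-training center 9.33, wetland restoration 3.51 lead.
Taking public wifi + job-training center + community garden + youth orchestra + flood-sensor network + solar retrofit: 133 k$ used, 729 in projected impact.
Every other selection either busts 138 k$ or breaks a pairing rule or fails to beat 729.

729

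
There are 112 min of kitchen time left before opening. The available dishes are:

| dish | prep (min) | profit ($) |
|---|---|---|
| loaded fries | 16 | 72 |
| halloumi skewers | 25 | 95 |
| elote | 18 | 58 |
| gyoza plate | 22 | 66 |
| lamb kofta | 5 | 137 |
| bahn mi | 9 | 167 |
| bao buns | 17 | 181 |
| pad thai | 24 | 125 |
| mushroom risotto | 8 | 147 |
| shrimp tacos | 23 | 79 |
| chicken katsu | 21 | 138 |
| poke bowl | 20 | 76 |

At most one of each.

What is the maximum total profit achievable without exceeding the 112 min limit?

990

Ranking by ratio (profit/min): lamb kofta 27.40, bahn mi 18.56, mushroom risotto 18.38, bao buns 10.65.
Taking the top-ratio dishes first gives loaded fries + lamb kofta + bahn mi + bao buns + pad thai + mushroom risotto + chicken katsu for 967 (100 min).
The 16 min tied up in loaded fries is better spent on halloumi skewers — total rises to 990 (109 min).
The spare 3 min is too small for any remaining dish, and no exchange beats 990.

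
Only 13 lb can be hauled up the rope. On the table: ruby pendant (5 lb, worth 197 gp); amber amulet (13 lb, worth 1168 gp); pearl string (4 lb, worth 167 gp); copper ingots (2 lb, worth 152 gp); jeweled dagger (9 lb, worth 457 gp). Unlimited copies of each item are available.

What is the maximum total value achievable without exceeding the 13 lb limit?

Ranking by ratio (value/lb): amber amulet 89.85, copper ingots 76.00, jeweled dagger 50.78.
Best packing: amber amulet — 13 lb, 1168 total.

1168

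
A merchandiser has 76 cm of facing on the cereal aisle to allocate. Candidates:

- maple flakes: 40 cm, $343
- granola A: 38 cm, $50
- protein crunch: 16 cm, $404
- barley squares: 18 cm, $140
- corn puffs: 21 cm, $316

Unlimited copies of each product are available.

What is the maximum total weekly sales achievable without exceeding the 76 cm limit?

Ranking by ratio (weekly sales/cm): protein crunch 25.25, corn puffs 15.05, maple flakes 8.57, barley squares 7.78.
4×protein crunch uses 64 of the 76 cm and totals 1616.
Every other selection either busts 76 cm or fails to beat 1616.

1616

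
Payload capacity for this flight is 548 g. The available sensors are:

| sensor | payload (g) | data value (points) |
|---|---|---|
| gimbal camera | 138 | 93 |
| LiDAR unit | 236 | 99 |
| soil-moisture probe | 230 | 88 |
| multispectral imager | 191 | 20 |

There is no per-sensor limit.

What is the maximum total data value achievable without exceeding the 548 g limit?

285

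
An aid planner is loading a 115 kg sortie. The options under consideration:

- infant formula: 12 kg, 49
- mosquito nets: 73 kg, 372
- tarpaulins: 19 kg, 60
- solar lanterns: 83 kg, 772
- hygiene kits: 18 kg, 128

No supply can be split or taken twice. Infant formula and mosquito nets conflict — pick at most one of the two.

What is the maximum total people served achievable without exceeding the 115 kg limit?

949

By people served per kg: solar lanterns 9.30, hygiene kits 7.11, mosquito nets 5.10, infant formula 4.08 lead.
Infant formula + solar lanterns + hygiene kits uses 113 of the 115 kg and totals 949.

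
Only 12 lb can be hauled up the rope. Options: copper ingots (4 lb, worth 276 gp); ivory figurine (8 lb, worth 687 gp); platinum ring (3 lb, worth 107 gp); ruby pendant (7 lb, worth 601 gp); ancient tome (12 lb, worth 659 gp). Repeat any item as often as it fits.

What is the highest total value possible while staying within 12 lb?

The ratio ordering already packs tightly: copper ingots + ivory figurine, 12 lb, 963.
No other feasible combination exceeds 963.

963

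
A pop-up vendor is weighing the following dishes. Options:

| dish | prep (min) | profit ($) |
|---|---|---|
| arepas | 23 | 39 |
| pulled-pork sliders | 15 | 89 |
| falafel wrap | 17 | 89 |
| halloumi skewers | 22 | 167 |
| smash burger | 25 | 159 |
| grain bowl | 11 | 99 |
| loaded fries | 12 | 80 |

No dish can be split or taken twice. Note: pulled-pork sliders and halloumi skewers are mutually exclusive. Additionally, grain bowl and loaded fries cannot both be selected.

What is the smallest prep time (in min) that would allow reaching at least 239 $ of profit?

33

Need the lightest bundle worth ≥ 239.
halloumi skewers + grain bowl: 266 profit at 33 min.
Any bundle with less than 33 min falls short of 239.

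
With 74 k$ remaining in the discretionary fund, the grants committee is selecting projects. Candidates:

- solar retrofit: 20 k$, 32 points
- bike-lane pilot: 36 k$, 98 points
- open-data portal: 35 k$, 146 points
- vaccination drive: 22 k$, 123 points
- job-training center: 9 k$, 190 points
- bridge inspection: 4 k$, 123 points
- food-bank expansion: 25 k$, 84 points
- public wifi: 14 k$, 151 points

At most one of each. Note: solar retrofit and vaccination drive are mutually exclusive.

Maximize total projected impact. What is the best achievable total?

By projected impact per k$: bridge inspection 30.75, job-training center 21.11, public wifi 10.79, vaccination drive 5.59 lead.
The ratio ordering already packs tightly: vaccination drive + job-training center + bridge inspection + food-bank expansion + public wifi, 74 k$, 671.
Nothing else feasible within 74 k$ beats 671.

671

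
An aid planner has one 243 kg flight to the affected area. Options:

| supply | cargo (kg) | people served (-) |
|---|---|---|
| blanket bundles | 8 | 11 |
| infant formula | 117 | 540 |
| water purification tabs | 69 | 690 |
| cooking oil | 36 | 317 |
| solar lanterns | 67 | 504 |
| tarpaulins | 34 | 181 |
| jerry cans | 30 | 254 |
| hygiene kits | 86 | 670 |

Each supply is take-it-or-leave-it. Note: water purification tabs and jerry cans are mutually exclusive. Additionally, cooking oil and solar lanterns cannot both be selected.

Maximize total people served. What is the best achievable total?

Ranking by ratio (people served/kg): water purification tabs 10.00, cooking oil 8.81, jerry cans 8.47.
Taking blanket bundles + water purification tabs + solar lanterns + hygiene kits: 230 kg used, 1875 in people served.
Next best is blanket bundles + water purification tabs + cooking oil + tarpaulins + hygiene kits at 1869 (233 kg) — short by 6.

1875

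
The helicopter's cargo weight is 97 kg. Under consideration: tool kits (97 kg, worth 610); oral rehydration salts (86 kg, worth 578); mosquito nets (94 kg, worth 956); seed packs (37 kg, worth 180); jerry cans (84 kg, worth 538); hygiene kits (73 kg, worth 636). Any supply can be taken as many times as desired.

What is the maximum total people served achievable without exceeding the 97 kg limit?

By people served per kg: mosquito nets 10.17, hygiene kits 8.71, oral rehydration salts 6.72 lead.
Taking mosquito nets: 94 kg used, 956 in people served.
That's the maximum — no swap from here does better than 956.

956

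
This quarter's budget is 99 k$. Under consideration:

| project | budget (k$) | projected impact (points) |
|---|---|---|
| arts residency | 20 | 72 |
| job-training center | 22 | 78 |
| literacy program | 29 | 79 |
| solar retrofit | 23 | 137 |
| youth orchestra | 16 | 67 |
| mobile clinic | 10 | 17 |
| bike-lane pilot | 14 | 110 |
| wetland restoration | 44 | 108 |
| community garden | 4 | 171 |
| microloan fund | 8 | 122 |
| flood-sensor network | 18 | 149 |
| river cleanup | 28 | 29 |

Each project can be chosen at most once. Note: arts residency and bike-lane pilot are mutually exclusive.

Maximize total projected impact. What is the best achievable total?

784

Greedy by ratio would take solar retrofit + youth orchestra + mobile clinic + bike-lane pilot + community garden + microloan fund + flood-sensor network: 93 k$ used, total 773.
Dropping youth orchestra frees 16 k$; slotting in job-training center (22 k$) lifts the total to 784 at 99 k$.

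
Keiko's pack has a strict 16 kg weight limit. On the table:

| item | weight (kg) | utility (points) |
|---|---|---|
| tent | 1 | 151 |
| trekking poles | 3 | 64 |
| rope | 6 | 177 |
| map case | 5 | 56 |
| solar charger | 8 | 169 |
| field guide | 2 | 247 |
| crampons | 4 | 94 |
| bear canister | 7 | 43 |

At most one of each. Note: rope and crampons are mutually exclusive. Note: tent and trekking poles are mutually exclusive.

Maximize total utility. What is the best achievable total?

Density check — tent 151.00, field guide 123.50, rope 29.50, crampons 23.50 are the best per kg.
Tent + solar charger + field guide + crampons uses 15 of the 16 kg and totals 661.
Next best is tent + rope + map case + field guide at 631 (14 kg) — short by 30.

661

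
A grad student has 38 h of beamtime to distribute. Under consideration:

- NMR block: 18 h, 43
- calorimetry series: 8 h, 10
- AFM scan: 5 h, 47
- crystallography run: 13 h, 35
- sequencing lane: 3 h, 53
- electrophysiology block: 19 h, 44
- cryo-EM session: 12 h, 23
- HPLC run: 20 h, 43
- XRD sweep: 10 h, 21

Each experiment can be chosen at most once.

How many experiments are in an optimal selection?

4

The maximum expected citations within 38 h is 166.
NMR block + AFM scan + sequencing lane + cryo-EM session hits 166 at 38 h.
Any selection reaching 166 contains exactly 4 experiments.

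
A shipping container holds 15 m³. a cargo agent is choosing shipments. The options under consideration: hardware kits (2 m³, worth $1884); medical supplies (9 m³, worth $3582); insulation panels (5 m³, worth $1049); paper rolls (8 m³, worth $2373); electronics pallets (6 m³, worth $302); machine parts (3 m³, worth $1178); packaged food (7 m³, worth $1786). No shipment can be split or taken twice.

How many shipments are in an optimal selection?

3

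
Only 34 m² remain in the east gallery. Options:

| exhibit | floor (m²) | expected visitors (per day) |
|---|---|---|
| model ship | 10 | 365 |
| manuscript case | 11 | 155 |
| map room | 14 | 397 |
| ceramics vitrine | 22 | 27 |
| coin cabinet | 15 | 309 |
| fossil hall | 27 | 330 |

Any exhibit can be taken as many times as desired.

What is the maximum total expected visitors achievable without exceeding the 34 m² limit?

The ratio heuristic lands on 3×model ship (1095) but leaves 4 m² idle.
Replace model ship with map room: the trade gains 32 net, giving 1127 at 34 m².

1127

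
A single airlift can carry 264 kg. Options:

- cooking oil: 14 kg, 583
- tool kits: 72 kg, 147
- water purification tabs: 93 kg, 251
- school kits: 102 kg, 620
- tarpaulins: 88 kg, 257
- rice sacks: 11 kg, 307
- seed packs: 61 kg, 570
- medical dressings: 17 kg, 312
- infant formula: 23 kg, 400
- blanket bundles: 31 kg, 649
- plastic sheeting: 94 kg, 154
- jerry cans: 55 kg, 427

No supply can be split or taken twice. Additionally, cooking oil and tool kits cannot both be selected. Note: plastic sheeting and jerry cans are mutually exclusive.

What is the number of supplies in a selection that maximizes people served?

7

The maximum people served within 264 kg is 3441.
cooking oil + school kits + rice sacks + seed packs + medical dressings + infant formula + blanket bundles hits 3441 at 259 kg.
Every optimal selection uses 7 supplies.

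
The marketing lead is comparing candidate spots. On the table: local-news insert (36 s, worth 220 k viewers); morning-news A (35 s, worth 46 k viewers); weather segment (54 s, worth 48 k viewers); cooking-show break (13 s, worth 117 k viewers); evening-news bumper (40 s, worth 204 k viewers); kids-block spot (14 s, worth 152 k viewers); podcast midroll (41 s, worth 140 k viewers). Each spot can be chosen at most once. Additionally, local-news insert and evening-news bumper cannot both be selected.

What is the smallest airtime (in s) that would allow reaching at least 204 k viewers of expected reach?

Look for the lowest-airtime combination reaching 204.
cooking-show break + kids-block spot: 269 expected reach at 27 s.
Any bundle with less than 27 s falls short of 204.

27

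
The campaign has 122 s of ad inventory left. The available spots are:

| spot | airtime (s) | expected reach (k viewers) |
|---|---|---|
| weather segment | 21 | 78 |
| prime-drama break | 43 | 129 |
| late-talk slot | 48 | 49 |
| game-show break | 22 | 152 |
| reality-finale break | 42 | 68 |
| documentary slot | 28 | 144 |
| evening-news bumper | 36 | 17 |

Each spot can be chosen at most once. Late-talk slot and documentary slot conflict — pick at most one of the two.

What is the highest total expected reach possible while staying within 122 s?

503

Density check — game-show break 6.91, documentary slot 5.14, weather segment 3.71, prime-drama break 3.00 are the best per s.
Taking weather segment + prime-drama break + game-show break + documentary slot: 114 s used, 503 in expected reach.
Next best is weather segment + game-show break + reality-finale break + documentary slot at 442 (113 s) — short by 61.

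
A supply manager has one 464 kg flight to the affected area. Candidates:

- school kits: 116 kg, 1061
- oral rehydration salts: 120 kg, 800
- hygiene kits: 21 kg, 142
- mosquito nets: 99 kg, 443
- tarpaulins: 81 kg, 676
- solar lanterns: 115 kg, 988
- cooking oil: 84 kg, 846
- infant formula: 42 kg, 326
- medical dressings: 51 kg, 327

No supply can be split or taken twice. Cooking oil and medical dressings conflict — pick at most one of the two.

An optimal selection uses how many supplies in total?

Best achievable people served is 4039.
For example school kits + hygiene kits + tarpaulins + solar lanterns + cooking oil + infant formula achieves it, using 459 kg.
Any selection reaching 4039 contains exactly 6 supplies.

6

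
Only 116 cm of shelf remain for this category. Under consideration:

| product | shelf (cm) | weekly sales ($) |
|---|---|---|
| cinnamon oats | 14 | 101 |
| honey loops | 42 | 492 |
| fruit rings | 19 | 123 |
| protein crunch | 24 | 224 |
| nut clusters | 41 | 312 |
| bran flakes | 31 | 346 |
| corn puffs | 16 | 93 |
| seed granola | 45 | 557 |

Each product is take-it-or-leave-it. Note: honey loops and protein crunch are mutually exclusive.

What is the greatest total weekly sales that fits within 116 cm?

1228

Density check — seed granola 12.38, honey loops 11.71, bran flakes 11.16, protein crunch 9.33 are the best per cm.
Cinnamon oats + protein crunch + bran flakes + seed granola uses 114 of the 116 cm and totals 1228.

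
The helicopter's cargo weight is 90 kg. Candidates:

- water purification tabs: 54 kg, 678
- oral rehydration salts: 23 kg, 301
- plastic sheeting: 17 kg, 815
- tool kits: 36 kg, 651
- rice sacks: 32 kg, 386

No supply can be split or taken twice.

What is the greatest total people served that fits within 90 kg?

1852

By people served per kg: plastic sheeting 47.94, tool kits 18.08, oral rehydration salts 13.09 lead.
The ratio heuristic lands on oral rehydration salts + plastic sheeting + tool kits (1767) but leaves 14 kg idle.
Replace oral rehydration salts with rice sacks: the trade gains 85 net, giving 1852 at 85 kg.
Every other selection either busts 90 kg or fails to beat 1852.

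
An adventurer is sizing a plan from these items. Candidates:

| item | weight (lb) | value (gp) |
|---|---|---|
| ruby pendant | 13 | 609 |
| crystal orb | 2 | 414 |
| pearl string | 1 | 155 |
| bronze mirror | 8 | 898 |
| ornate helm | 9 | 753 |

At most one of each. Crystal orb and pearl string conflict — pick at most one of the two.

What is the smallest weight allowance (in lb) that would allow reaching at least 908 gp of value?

Look for the lowest-weight combination reaching 908.
pearl string + bronze mirror reaches 1053 using 9 lb.
No combination under 9 lb hits 908.

9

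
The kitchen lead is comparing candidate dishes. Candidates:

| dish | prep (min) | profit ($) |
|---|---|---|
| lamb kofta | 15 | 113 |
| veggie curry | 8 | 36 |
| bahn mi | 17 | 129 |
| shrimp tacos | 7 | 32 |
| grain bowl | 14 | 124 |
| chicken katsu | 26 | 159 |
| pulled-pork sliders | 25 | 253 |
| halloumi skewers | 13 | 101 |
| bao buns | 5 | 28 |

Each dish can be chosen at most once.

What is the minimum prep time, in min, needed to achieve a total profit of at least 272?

30

Need the lightest bundle worth ≥ 272.
pulled-pork sliders + bao buns: 281 profit at 30 min.
Below 30 min the best achievable stays under 272.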